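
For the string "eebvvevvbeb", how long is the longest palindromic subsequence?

9

One longest palindromic subsequence is ebvvevvbe (positions 2,3,4,5,6,7,8,9,10); it reads the same forward and backward, and the interval DP gives dp[1][11] = 9.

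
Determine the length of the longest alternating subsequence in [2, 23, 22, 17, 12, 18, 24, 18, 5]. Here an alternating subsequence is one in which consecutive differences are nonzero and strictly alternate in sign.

5

Track the best alternating length ending on an up-step vs a down-step at each position: up/down = 1/1, 2/1, 2/3, 2/3, 2/3, 4/3, 4/1, 4/5, 2/5.
The maximum over both is 5; one such subsequence is 2, 23, 22, 24, 18.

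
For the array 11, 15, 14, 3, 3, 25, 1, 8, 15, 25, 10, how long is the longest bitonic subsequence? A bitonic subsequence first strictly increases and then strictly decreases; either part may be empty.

5

Let inc[i] be the LIS ending at i and dec[i] the longest strictly decreasing subsequence starting at i. inc = [1, 2, 2, 1, 1, 3, 1, 2, 3, 4, 3], dec = [3, 4, 3, 2, 2, 3, 1, 1, 2, 2, 1].
max_i inc[i]+dec[i]−1 = 5, with one witness 11, 15, 14, 3, 1.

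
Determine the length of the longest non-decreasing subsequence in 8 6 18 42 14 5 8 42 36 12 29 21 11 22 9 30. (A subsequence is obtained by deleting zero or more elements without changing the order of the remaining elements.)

Scanning left to right, the best length ending at each element is: 8→1, 6→1, 18→2, 42→3, 14→2, 5→1, 8→2, 42→4, 36→3, 12→3, 29→4, 21→4, 11→3, 22→5, 9→3, 30→6.
So the longest non-decreasing subsequence has length 6, e.g. 8, 8, 12, 21, 22, 30.

6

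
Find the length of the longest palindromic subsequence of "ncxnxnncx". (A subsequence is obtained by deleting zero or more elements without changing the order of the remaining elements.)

5

One longest palindromic subsequence is xnnnx (positions 3,4,6,7,9); it reads the same forward and backward, and the interval DP gives dp[1][9] = 5.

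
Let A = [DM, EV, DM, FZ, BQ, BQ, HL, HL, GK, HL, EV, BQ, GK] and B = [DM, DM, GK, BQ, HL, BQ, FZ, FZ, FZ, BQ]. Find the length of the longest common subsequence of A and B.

Backtracking the LCS table gives one alignment: DM (A1,B1) → DM (A3,B2) → BQ (A5,B4) → BQ (A6,B6) → BQ (A12,B10).
So the longest common subsequence has length 5.

5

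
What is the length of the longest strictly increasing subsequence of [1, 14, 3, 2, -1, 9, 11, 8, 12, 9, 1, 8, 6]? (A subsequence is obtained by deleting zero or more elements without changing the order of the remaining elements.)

Let dp[i] be the longest increasing subsequence ending at position i. Then dp = [1, 2, 2, 2, 1, 3, 4, 3, 5, 4, 2, 3, 3].
The maximum is 5; one witness is 1, 3, 9, 11, 12 at positions 1,3,6,7,9.

5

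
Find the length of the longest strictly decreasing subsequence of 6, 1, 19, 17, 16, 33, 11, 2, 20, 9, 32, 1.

6

Scanning left to right, the best length ending at each element is: 6→1, 1→2, 19→1, 17→2, 16→3, 33→1, 11→4, 2→5, 20→2, 9→5, 32→2, 1→6.
So the longest decreasing subsequence has length 6, e.g. 19, 17, 16, 11, 2, 1.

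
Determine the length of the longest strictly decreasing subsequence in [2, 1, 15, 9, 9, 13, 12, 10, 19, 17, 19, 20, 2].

5

Let dp[i] be the longest decreasing subsequence ending at position i. Then dp = [1, 2, 1, 2, 2, 2, 3, 4, 1, 2, 1, 1, 5].
The maximum is 5; one witness is 15, 13, 12, 10, 2 at positions 3,6,7,8,13.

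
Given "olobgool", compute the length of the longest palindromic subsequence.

5

One longest palindromic subsequence is loool (positions 2,3,6,7,8); it reads the same forward and backward, and the interval DP gives dp[1][8] = 5.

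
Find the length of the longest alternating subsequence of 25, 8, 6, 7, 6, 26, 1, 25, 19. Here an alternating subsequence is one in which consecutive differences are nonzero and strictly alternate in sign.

8

Track the best alternating length ending on an up-step vs a down-step at each position: up/down = 1/1, 1/2, 1/2, 3/2, 1/4, 5/1, 1/6, 7/6, 7/8.
The maximum over both is 8; one such subsequence is 25, 6, 7, 6, 26, 1, 25, 19.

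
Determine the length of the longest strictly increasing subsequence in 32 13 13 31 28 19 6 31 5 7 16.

3

Let dp[i] be the longest increasing subsequence ending at position i. Then dp = [1, 1, 1, 2, 2, 2, 1, 3, 1, 2, 3].
The maximum is 3; one witness is 13, 28, 31 at positions 2,5,8.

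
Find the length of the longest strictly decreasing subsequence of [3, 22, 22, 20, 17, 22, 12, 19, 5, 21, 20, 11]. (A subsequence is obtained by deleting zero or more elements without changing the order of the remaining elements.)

One longest decreasing subsequence is 22, 20, 17, 12, 5 (positions 2,4,5,7,9), of length 5; no longer one exists.

5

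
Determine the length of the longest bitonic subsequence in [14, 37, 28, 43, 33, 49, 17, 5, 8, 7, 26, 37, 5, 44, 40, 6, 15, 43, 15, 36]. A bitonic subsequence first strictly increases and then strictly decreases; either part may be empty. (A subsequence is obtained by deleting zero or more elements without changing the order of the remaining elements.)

8

Let inc[i] be the LIS ending at i and dec[i] the longest strictly decreasing subsequence starting at i. inc = [1, 2, 2, 3, 3, 4, 2, 1, 2, 2, 3, 4, 1, 5, 5, 2, 3, 6, 3, 4], dec = [4, 6, 5, 6, 5, 5, 4, 1, 3, 2, 2, 2, 1, 3, 2, 1, 1, 2, 1, 1].
max_i inc[i]+dec[i]−1 = 8, with one witness 14, 37, 43, 33, 17, 8, 7, 6.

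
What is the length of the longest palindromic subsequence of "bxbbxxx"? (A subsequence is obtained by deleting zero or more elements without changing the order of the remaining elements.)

Using dp[i][j] = 2 + dp[i+1][j−1] if the ends match, else max(dp[i+1][j], dp[i][j−1]):
dp[1][7] = 4. A witness is xxxx at positions 2,5,6,7.

4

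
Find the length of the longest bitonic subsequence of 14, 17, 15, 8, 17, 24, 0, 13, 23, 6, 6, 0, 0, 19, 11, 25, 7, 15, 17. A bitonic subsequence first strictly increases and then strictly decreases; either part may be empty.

Let inc[i] be the LIS ending at i and dec[i] the longest strictly decreasing subsequence starting at i. inc = [1, 2, 2, 1, 3, 4, 1, 2, 4, 2, 2, 1, 1, 4, 3, 5, 3, 4, 5], dec = [4, 5, 4, 3, 4, 5, 1, 3, 4, 2, 2, 1, 1, 3, 2, 2, 1, 1, 1].
max_i inc[i]+dec[i]−1 = 8, with one witness 14, 15, 17, 24, 23, 19, 11, 7.

8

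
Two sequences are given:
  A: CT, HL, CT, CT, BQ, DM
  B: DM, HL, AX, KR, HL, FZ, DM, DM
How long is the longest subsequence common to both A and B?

Backtracking the LCS table gives one alignment: HL (A2,B5) → DM (A6,B8).
So the longest common subsequence has length 2.

2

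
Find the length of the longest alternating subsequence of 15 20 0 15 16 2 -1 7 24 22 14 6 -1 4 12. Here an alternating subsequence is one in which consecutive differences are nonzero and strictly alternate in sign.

8

A longest alternating subsequence is 15, 20, 0, 15, 2, 7, -1, 4 (positions 1,2,3,4,6,8,13,14); its 7 consecutive differences strictly alternate in sign, and length 8 is optimal.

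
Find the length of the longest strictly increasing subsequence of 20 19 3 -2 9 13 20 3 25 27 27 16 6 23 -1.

6

Scanning left to right, the best length ending at each element is: 20→1, 19→1, 3→1, -2→1, 9→2, 13→3, 20→4, 3→2, 25→5, 27→6, 27→6, 16→4, 6→3, 23→5, -1→2.
So the longest increasing subsequence has length 6, e.g. 3, 9, 13, 20, 25, 27.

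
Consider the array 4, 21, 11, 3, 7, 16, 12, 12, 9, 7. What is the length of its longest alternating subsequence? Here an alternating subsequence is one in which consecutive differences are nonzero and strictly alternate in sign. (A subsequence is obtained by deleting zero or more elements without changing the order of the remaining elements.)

5

Track the best alternating length ending on an up-step vs a down-step at each position: up/down = 1/1, 2/1, 2/3, 1/3, 4/3, 4/3, 4/5, 4/5, 4/5, 4/5.
The maximum over both is 5; one such subsequence is 4, 21, 11, 16, 12.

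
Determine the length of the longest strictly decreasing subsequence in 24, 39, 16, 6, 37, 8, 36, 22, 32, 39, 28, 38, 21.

Let dp[i] be the longest decreasing subsequence ending at position i. Then dp = [1, 1, 2, 3, 2, 3, 3, 4, 4, 1, 5, 2, 6].
The maximum is 6; one witness is 39, 37, 36, 32, 28, 21 at positions 2,5,7,9,11,13.

6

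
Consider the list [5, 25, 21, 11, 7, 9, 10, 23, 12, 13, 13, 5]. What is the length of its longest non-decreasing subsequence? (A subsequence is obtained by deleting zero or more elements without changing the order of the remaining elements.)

One longest non-decreasing subsequence is 5, 7, 9, 10, 12, 13, 13 (positions 1,5,6,7,9,10,11), of length 7; no longer one exists.

7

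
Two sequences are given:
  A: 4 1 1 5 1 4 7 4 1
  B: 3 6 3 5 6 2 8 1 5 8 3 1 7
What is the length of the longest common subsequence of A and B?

4

Backtracking the LCS table gives one alignment: 1 (A3,B8) → 5 (A4,B9) → 1 (A5,B12) → 7 (A7,B13).
So the longest common subsequence has length 4.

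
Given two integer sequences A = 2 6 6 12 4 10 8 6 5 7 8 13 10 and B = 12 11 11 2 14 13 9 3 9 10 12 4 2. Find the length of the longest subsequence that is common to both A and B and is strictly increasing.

A longest common strictly increasing subsequence is 12, 13 (length 2); it appears in order in both A and B, and no longer such subsequence exists.

2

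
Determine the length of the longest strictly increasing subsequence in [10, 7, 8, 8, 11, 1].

Scanning left to right, the best length ending at each element is: 10→1, 7→1, 8→2, 8→2, 11→3, 1→1.
So the longest increasing subsequence has length 3, e.g. 7, 8, 11.

3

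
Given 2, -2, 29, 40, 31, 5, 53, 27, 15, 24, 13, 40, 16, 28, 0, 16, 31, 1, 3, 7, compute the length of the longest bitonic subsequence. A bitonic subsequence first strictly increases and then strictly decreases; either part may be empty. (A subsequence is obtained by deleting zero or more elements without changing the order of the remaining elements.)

8

One longest bitonic subsequence is 2, 29, 40, 31, 27, 24, 16, 7 (positions 1,3,4,5,8,10,16,20): it rises to 40 then falls. Length 8 is optimal.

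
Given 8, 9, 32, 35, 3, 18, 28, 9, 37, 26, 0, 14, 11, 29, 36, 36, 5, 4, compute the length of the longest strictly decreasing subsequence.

7

Let dp[i] be the longest decreasing subsequence ending at position i. Then dp = [1, 1, 1, 1, 2, 2, 2, 3, 1, 3, 4, 4, 5, 2, 2, 2, 6, 7].
The maximum is 7; one witness is 32, 28, 26, 14, 11, 5, 4 at positions 3,7,10,12,13,17,18.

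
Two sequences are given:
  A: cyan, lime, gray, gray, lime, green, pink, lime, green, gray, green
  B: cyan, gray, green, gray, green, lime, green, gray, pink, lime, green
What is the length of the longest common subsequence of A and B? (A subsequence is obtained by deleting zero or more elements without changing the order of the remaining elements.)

8

A longest common subsequence is cyan, gray, gray, lime, green, pink, lime, green (length 8); the LCS DP confirms no longer common subsequence exists.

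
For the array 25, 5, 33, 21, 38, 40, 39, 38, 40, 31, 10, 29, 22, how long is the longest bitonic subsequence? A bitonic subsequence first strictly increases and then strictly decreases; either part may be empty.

Let inc[i] be the LIS ending at i and dec[i] the longest strictly decreasing subsequence starting at i. inc = [1, 1, 2, 2, 3, 4, 4, 3, 5, 3, 2, 3, 3], dec = [3, 1, 4, 2, 4, 6, 5, 4, 4, 3, 1, 2, 1].
max_i inc[i]+dec[i]−1 = 9, with one witness 25, 33, 38, 40, 39, 38, 31, 29, 22.

9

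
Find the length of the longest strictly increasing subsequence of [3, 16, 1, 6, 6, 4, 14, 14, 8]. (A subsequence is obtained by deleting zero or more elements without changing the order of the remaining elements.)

One longest increasing subsequence is 3, 6, 14 (positions 1,4,7), of length 3; no longer one exists.

3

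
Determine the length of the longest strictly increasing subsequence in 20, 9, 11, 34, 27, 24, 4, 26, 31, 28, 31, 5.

6

Let dp[i] be the longest increasing subsequence ending at position i. Then dp = [1, 1, 2, 3, 3, 3, 1, 4, 5, 5, 6, 2].
The maximum is 6; one witness is 9, 11, 24, 26, 28, 31 at positions 2,3,6,8,10,11.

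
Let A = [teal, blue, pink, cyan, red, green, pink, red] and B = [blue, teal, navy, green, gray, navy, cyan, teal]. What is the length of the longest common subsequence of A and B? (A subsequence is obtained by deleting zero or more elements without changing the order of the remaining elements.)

2

Backtracking the LCS table gives one alignment: teal (A1,B2) → cyan (A4,B7).
So the longest common subsequence has length 2.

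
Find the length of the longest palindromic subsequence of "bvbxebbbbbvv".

8

One longest palindromic subsequence is vbbbbbbv (positions 2,3,6,7,8,9,10,12); it reads the same forward and backward, and the interval DP gives dp[1][12] = 8.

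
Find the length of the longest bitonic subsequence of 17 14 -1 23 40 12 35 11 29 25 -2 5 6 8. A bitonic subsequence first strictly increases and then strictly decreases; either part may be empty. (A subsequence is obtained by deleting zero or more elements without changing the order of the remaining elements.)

7

Let inc[i] be the LIS ending at i and dec[i] the longest strictly decreasing subsequence starting at i. inc = [1, 1, 1, 2, 3, 2, 3, 2, 3, 3, 1, 2, 3, 4], dec = [5, 4, 2, 4, 5, 3, 4, 2, 3, 2, 1, 1, 1, 1].
max_i inc[i]+dec[i]−1 = 7, with one witness 17, 23, 40, 35, 29, 25, 8.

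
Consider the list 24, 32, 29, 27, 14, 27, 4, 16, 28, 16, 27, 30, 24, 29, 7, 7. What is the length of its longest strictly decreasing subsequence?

Let dp[i] be the longest decreasing subsequence ending at position i. Then dp = [1, 1, 2, 3, 4, 3, 5, 4, 3, 4, 4, 2, 5, 3, 6, 6].
The maximum is 6; one witness is 32, 29, 28, 27, 24, 7 at positions 2,3,9,11,13,15.

6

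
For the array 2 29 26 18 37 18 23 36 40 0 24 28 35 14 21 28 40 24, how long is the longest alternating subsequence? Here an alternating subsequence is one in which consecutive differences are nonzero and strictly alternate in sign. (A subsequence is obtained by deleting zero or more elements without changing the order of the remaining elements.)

Track the best alternating length ending on an up-step vs a down-step at each position: up/down = 1/1, 2/1, 2/3, 2/3, 4/1, 2/5, 6/5, 6/5, 6/1, 1/7, 8/7, 8/7, 8/7, 8/9, 10/9, 10/9, 10/1, 10/11.
The maximum over both is 11; one such subsequence is 2, 29, 26, 37, 18, 23, 0, 24, 14, 28, 24.

11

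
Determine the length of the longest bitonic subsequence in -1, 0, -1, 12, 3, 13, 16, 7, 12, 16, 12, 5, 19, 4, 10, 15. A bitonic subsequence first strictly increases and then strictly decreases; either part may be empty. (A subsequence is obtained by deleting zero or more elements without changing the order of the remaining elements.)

Let inc[i] be the LIS ending at i and dec[i] the longest strictly decreasing subsequence starting at i. inc = [1, 2, 1, 3, 3, 4, 5, 4, 5, 6, 5, 4, 7, 4, 5, 6], dec = [1, 2, 1, 4, 1, 4, 4, 3, 3, 4, 3, 2, 2, 1, 1, 1].
max_i inc[i]+dec[i]−1 = 9, with one witness -1, 0, 3, 7, 12, 16, 12, 5, 4.

9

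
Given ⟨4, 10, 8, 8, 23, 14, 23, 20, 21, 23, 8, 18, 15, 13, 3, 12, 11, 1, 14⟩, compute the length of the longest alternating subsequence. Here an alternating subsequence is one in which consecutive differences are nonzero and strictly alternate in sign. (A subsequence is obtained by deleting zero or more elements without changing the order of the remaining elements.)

14

A longest alternating subsequence is 4, 10, 8, 23, 14, 23, 20, 21, 8, 18, 3, 12, 11, 14 (positions 1,2,3,5,6,7,8,9,11,12,15,16,17,19); its 13 consecutive differences strictly alternate in sign, and length 14 is optimal.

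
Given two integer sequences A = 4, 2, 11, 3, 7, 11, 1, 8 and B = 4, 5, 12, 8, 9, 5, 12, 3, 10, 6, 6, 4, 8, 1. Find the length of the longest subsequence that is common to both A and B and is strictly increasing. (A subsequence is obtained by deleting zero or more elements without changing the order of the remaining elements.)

For each value that appears in both, track the longest common increasing run ending there.
The best achievable length is 2; one witness is 4, 8 (A-positions 1,8, B-positions 1,4).

2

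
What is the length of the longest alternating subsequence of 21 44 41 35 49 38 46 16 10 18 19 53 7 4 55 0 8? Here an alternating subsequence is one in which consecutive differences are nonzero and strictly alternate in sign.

Track the best alternating length ending on an up-step vs a down-step at each position: up/down = 1/1, 2/1, 2/3, 2/3, 4/1, 4/5, 6/5, 1/7, 1/7, 8/7, 8/7, 8/1, 1/9, 1/9, 10/1, 1/11, 12/11.
The maximum over both is 12; one such subsequence is 21, 44, 41, 49, 38, 46, 16, 18, 7, 55, 0, 8.

12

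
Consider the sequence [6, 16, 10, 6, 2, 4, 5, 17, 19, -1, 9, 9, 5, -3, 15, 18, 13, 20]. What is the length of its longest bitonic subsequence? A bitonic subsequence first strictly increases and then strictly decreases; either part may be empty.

8

One longest bitonic subsequence is 2, 4, 5, 17, 19, 9, 5, -3 (positions 5,6,7,8,9,12,13,14): it rises to 19 then falls. Length 8 is optimal.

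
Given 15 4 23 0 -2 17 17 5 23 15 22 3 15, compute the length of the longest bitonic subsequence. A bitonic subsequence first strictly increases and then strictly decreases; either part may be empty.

5

One longest bitonic subsequence is 15, 23, 17, 15, 3 (positions 1,3,7,10,12): it rises to 23 then falls. Length 5 is optimal.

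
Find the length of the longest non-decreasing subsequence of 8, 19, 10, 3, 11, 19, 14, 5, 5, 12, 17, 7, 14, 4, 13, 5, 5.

5

Let dp[i] be the longest non-decreasing subsequence ending at position i. Then dp = [1, 2, 2, 1, 3, 4, 4, 2, 3, 4, 5, 4, 5, 2, 5, 4, 5].
The maximum is 5; one witness is 8, 10, 11, 14, 17 at positions 1,3,5,7,11.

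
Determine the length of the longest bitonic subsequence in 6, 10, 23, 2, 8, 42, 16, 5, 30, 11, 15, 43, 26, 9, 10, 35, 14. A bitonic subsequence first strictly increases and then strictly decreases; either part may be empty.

7

Let inc[i] be the LIS ending at i and dec[i] the longest strictly decreasing subsequence starting at i. inc = [1, 2, 3, 1, 2, 4, 3, 2, 4, 3, 4, 5, 5, 3, 4, 6, 5], dec = [2, 3, 4, 1, 2, 4, 3, 1, 3, 2, 2, 3, 2, 1, 1, 2, 1].
max_i inc[i]+dec[i]−1 = 7, with one witness 6, 10, 23, 42, 30, 26, 14.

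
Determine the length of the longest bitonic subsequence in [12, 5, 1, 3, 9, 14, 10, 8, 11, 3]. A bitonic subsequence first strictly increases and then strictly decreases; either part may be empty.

7

One longest bitonic subsequence is 1, 3, 9, 14, 10, 8, 3 (positions 3,4,5,6,7,8,10): it rises to 14 then falls. Length 7 is optimal.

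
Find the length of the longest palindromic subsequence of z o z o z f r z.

Using dp[i][j] = 2 + dp[i+1][j−1] if the ends match, else max(dp[i+1][j], dp[i][j−1]):
dp[1][8] = 5. A witness is zzozz at positions 1,3,4,5,8.

5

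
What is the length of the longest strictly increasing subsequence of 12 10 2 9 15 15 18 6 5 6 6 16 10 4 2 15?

Let dp[i] be the longest increasing subsequence ending at position i. Then dp = [1, 1, 1, 2, 3, 3, 4, 2, 2, 3, 3, 4, 4, 2, 1, 5].
The maximum is 5; one witness is 2, 5, 6, 10, 15 at positions 3,9,10,13,16.

5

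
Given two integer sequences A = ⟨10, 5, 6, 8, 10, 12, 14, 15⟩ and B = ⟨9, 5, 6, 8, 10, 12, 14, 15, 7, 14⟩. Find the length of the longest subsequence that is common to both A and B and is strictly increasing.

7

A longest common strictly increasing subsequence is 5, 6, 8, 10, 12, 14, 15 (length 7); it appears in order in both A and B, and no longer such subsequence exists.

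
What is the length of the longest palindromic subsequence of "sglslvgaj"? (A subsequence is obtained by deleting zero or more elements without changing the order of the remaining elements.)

Using dp[i][j] = 2 + dp[i+1][j−1] if the ends match, else max(dp[i+1][j], dp[i][j−1]):
dp[1][9] = 5. A witness is glslg at positions 2,3,4,5,7.

5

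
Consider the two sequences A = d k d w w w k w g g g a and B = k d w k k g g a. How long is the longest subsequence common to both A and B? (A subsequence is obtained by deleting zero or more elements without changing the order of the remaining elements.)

A longest common subsequence is kdwkgga (length 7); the LCS DP confirms no longer common subsequence exists.

7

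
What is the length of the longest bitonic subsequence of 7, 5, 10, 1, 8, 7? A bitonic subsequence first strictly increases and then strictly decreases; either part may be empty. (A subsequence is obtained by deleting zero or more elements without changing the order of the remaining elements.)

4

One longest bitonic subsequence is 7, 10, 8, 7 (positions 1,3,5,6): it rises to 10 then falls. Length 4 is optimal.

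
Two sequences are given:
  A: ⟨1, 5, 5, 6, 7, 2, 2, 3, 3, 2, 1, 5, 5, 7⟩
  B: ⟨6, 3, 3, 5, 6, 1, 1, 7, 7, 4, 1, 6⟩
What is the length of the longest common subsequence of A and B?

Backtracking the LCS table gives one alignment: 6 (A4,B1) → 3 (A8,B2) → 3 (A9,B3) → 1 (A11,B7) → 7 (A14,B9).
So the longest common subsequence has length 5.

5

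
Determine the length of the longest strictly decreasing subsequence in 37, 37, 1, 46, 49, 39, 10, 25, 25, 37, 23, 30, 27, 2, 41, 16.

Let dp[i] be the longest decreasing subsequence ending at position i. Then dp = [1, 1, 2, 1, 1, 2, 3, 3, 3, 3, 4, 4, 5, 6, 2, 6].
The maximum is 6; one witness is 46, 39, 37, 30, 27, 2 at positions 4,6,10,12,13,14.

6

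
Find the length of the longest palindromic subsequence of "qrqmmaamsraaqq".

9

One longest palindromic subsequence is qqaaraaqq (positions 1,3,6,7,10,11,12,13,14); it reads the same forward and backward, and the interval DP gives dp[1][14] = 9.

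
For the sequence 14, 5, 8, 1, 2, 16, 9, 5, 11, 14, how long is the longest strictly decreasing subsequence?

3

Let dp[i] be the longest decreasing subsequence ending at position i. Then dp = [1, 2, 2, 3, 3, 1, 2, 3, 2, 2].
The maximum is 3; one witness is 14, 5, 1 at positions 1,2,4.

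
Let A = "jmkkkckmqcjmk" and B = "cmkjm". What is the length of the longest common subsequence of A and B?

A longest common subsequence is mkjm (length 4); the LCS DP confirms no longer common subsequence exists.

4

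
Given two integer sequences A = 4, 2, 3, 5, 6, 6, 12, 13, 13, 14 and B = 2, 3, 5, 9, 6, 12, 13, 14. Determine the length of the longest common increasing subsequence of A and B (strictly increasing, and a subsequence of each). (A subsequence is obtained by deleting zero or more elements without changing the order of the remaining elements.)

7

For each value that appears in both, track the longest common increasing run ending there.
The best achievable length is 7; one witness is 2, 3, 5, 6, 12, 13, 14 (A-positions 2,3,4,5,7,8,10, B-positions 1,2,3,5,6,7,8).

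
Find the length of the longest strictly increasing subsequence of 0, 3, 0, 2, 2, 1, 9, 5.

3

Scanning left to right, the best length ending at each element is: 0→1, 3→2, 0→1, 2→2, 2→2, 1→2, 9→3, 5→3.
So the longest increasing subsequence has length 3, e.g. 0, 3, 9.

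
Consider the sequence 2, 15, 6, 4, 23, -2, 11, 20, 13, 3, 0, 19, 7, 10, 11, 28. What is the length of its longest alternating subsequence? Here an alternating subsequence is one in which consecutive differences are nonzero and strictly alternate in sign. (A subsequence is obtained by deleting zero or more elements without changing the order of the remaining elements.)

10

A longest alternating subsequence is 2, 15, 6, 23, -2, 20, 13, 19, 7, 10 (positions 1,2,3,5,6,8,9,12,13,14); its 9 consecutive differences strictly alternate in sign, and length 10 is optimal.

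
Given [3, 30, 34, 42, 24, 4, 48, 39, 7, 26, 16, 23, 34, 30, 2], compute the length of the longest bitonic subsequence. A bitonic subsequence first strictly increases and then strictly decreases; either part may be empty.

Let inc[i] be the LIS ending at i and dec[i] the longest strictly decreasing subsequence starting at i. inc = [1, 2, 3, 4, 2, 2, 5, 4, 3, 4, 4, 5, 6, 6, 1], dec = [2, 4, 4, 5, 3, 2, 5, 4, 2, 3, 2, 2, 3, 2, 1].
max_i inc[i]+dec[i]−1 = 9, with one witness 3, 30, 34, 42, 48, 39, 34, 30, 2.

9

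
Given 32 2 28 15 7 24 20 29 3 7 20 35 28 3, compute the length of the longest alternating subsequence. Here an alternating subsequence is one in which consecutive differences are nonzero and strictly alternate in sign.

Track the best alternating length ending on an up-step vs a down-step at each position: up/down = 1/1, 1/2, 3/2, 3/4, 3/4, 5/4, 5/6, 7/2, 3/8, 9/8, 9/8, 9/1, 9/10, 3/10.
The maximum over both is 10; one such subsequence is 32, 2, 28, 15, 24, 20, 29, 3, 35, 28.

10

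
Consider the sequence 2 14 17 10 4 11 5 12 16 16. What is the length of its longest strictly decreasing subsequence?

3

Scanning left to right, the best length ending at each element is: 2→1, 14→1, 17→1, 10→2, 4→3, 11→2, 5→3, 12→2, 16→2, 16→2.
So the longest decreasing subsequence has length 3, e.g. 14, 10, 4.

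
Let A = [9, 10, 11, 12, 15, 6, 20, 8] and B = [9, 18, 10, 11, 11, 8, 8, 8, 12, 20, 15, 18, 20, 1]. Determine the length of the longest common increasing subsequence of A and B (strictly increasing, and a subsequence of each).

For each value that appears in both, track the longest common increasing run ending there.
The best achievable length is 6; one witness is 9, 10, 11, 12, 15, 20 (A-positions 1,2,3,4,5,7, B-positions 1,3,4,9,11,13).

6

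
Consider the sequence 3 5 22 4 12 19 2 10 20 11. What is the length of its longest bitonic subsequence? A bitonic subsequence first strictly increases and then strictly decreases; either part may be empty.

One longest bitonic subsequence is 3, 5, 12, 19, 20, 11 (positions 1,2,5,6,9,10): it rises to 20 then falls. Length 6 is optimal.

6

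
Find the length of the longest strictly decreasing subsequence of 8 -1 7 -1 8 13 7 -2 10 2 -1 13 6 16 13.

Scanning left to right, the best length ending at each element is: 8→1, -1→2, 7→2, -1→3, 8→1, 13→1, 7→2, -2→4, 10→2, 2→3, -1→4, 13→1, 6→3, 16→1, 13→2.
So the longest decreasing subsequence has length 4, e.g. 8, 7, -1, -2.

4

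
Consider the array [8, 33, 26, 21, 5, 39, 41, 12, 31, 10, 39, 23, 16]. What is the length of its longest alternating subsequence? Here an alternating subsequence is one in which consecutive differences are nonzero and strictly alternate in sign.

9

Track the best alternating length ending on an up-step vs a down-step at each position: up/down = 1/1, 2/1, 2/3, 2/3, 1/3, 4/1, 4/1, 4/5, 6/5, 4/7, 8/5, 8/9, 8/9.
The maximum over both is 9; one such subsequence is 8, 33, 26, 39, 12, 31, 10, 39, 23.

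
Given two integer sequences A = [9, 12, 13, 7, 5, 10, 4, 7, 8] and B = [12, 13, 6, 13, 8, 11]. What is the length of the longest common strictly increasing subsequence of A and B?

A longest common strictly increasing subsequence is 12, 13 (length 2); it appears in order in both A and B, and no longer such subsequence exists.

2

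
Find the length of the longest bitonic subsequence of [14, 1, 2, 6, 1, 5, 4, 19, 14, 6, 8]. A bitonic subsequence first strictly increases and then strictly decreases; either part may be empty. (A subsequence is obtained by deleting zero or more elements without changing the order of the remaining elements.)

6

Let inc[i] be the LIS ending at i and dec[i] the longest strictly decreasing subsequence starting at i. inc = [1, 1, 2, 3, 1, 3, 3, 4, 4, 4, 5], dec = [4, 1, 2, 3, 1, 2, 1, 3, 2, 1, 1].
max_i inc[i]+dec[i]−1 = 6, with one witness 1, 2, 6, 19, 14, 8.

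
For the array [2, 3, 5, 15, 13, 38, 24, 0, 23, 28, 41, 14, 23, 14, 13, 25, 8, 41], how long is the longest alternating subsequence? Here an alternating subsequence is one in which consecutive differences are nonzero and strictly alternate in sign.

A longest alternating subsequence is 2, 15, 13, 38, 0, 23, 14, 23, 14, 25, 8, 41 (positions 1,4,5,6,8,9,12,13,14,16,17,18); its 11 consecutive differences strictly alternate in sign, and length 12 is optimal.

12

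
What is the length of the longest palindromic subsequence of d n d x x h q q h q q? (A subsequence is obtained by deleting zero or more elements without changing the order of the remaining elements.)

5

One longest palindromic subsequence is qqhqq (positions 7,8,9,10,11); it reads the same forward and backward, and the interval DP gives dp[1][11] = 5.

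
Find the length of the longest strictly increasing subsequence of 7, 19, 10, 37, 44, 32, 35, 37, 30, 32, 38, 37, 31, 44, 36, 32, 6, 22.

Let dp[i] be the longest increasing subsequence ending at position i. Then dp = [1, 2, 2, 3, 4, 3, 4, 5, 3, 4, 6, 5, 4, 7, 5, 5, 1, 3].
The maximum is 7; one witness is 7, 19, 32, 35, 37, 38, 44 at positions 1,2,6,7,8,11,14.

7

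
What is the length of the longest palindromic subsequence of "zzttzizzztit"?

8

One longest palindromic subsequence is ttzzzztt (positions 3,4,5,7,8,9,10,12); it reads the same forward and backward, and the interval DP gives dp[1][12] = 8.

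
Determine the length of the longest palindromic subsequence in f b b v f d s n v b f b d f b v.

9

Using dp[i][j] = 2 + dp[i+1][j−1] if the ends match, else max(dp[i+1][j], dp[i][j−1]):
dp[1][16] = 9. A witness is vfdbfbdfv at positions 4,5,6,10,11,12,13,14,16.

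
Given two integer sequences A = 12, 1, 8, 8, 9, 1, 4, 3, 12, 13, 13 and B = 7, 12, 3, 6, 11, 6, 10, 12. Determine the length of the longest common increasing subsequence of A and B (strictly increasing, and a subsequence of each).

2

A longest common strictly increasing subsequence is 3, 12 (length 2); it appears in order in both A and B, and no longer such subsequence exists.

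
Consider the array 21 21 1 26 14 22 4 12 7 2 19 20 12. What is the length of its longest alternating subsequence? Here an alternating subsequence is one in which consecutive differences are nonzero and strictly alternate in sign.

Track the best alternating length ending on an up-step vs a down-step at each position: up/down = 1/1, 1/1, 1/2, 3/1, 3/4, 5/4, 3/6, 7/6, 7/8, 3/8, 9/6, 9/6, 9/10.
The maximum over both is 10; one such subsequence is 21, 1, 26, 14, 22, 4, 12, 7, 19, 12.

10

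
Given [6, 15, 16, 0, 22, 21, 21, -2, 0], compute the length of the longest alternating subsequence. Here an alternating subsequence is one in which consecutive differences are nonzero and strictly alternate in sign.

6

A longest alternating subsequence is 6, 15, 0, 22, -2, 0 (positions 1,2,4,5,8,9); its 5 consecutive differences strictly alternate in sign, and length 6 is optimal.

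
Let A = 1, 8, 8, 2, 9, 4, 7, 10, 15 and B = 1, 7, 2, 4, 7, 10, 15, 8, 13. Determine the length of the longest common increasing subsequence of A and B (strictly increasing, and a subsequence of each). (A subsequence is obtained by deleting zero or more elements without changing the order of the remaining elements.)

A longest common strictly increasing subsequence is 1, 2, 4, 7, 10, 15 (length 6); it appears in order in both A and B, and no longer such subsequence exists.

6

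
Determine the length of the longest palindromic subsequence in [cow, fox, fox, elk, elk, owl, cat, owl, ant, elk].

5

Using dp[i][j] = 2 + dp[i+1][j−1] if the ends match, else max(dp[i+1][j], dp[i][j−1]):
dp[1][10] = 5. A witness is elk owl cat owl elk at positions 4,6,7,8,10.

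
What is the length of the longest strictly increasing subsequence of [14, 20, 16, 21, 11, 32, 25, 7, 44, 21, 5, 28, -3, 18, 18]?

5

Let dp[i] be the longest increasing subsequence ending at position i. Then dp = [1, 2, 2, 3, 1, 4, 4, 1, 5, 3, 1, 5, 1, 3, 3].
The maximum is 5; one witness is 14, 20, 21, 32, 44 at positions 1,2,4,6,9.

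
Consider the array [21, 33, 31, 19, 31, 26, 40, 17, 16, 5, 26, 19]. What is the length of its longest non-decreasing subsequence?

4

Let dp[i] be the longest non-decreasing subsequence ending at position i. Then dp = [1, 2, 2, 1, 3, 2, 4, 1, 1, 1, 3, 2].
The maximum is 4; one witness is 21, 31, 31, 40 at positions 1,3,5,7.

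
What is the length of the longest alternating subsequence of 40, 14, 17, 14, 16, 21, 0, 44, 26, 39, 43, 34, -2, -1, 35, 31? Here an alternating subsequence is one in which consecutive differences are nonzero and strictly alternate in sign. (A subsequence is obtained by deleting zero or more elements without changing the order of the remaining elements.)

12

A longest alternating subsequence is 40, 14, 17, 14, 16, 0, 44, 26, 39, 34, 35, 31 (positions 1,2,3,4,5,7,8,9,10,12,15,16); its 11 consecutive differences strictly alternate in sign, and length 12 is optimal.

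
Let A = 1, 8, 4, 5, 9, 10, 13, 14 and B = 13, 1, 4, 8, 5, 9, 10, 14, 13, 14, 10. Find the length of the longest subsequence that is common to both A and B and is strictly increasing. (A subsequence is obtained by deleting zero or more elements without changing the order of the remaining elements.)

A longest common strictly increasing subsequence is 1, 4, 5, 9, 10, 13, 14 (length 7); it appears in order in both A and B, and no longer such subsequence exists.

7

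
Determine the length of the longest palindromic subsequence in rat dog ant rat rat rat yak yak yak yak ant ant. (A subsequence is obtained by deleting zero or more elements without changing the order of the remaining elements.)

One longest palindromic subsequence is ant yak yak yak yak ant (positions 3,7,8,9,10,12); it reads the same forward and backward, and the interval DP gives dp[1][12] = 6.

6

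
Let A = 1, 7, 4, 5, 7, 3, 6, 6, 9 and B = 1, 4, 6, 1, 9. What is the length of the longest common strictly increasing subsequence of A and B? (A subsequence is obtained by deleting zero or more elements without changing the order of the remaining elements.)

For each value that appears in both, track the longest common increasing run ending there.
The best achievable length is 4; one witness is 1, 4, 6, 9 (A-positions 1,3,7,9, B-positions 1,2,3,5).

4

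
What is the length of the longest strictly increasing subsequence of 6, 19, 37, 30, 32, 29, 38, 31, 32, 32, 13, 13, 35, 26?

6

One longest increasing subsequence is 6, 19, 30, 31, 32, 35 (positions 1,2,4,8,9,13), of length 6; no longer one exists.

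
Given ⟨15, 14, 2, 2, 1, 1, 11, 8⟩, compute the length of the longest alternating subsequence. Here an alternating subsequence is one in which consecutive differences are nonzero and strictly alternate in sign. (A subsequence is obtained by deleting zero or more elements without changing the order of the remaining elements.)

4

Track the best alternating length ending on an up-step vs a down-step at each position: up/down = 1/1, 1/2, 1/2, 1/2, 1/2, 1/2, 3/2, 3/4.
The maximum over both is 4; one such subsequence is 15, 2, 11, 8.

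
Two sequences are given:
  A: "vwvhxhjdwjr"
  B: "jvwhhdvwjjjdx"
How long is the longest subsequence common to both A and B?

7

A longest common subsequence is vwhhdwj (length 7); the LCS DP confirms no longer common subsequence exists.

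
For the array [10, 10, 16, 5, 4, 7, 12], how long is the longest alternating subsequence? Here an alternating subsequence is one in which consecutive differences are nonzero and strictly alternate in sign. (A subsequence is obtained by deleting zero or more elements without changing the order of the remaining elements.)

4

A longest alternating subsequence is 10, 16, 5, 7 (positions 1,3,4,6); its 3 consecutive differences strictly alternate in sign, and length 4 is optimal.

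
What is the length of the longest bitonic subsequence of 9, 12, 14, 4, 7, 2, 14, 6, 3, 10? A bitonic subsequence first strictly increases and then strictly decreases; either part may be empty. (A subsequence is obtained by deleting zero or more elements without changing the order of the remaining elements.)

Let inc[i] be the LIS ending at i and dec[i] the longest strictly decreasing subsequence starting at i. inc = [1, 2, 3, 1, 2, 1, 3, 2, 2, 3], dec = [4, 4, 4, 2, 3, 1, 3, 2, 1, 1].
max_i inc[i]+dec[i]−1 = 6, with one witness 9, 12, 14, 7, 6, 3.

6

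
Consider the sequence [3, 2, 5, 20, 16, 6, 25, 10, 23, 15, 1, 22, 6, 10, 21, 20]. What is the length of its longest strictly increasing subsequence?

Scanning left to right, the best length ending at each element is: 3→1, 2→1, 5→2, 20→3, 16→3, 6→3, 25→4, 10→4, 23→5, 15→5, 1→1, 22→6, 6→3, 10→4, 21→6, 20→6.
So the longest increasing subsequence has length 6, e.g. 3, 5, 6, 10, 15, 22.

6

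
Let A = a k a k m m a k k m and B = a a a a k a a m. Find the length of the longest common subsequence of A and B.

5

A longest common subsequence is akaam (length 5); the LCS DP confirms no longer common subsequence exists.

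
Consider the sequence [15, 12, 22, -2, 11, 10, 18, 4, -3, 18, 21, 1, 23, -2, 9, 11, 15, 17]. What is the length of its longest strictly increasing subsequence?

Let dp[i] be the longest increasing subsequence ending at position i. Then dp = [1, 1, 2, 1, 2, 2, 3, 2, 1, 3, 4, 2, 5, 2, 3, 4, 5, 6].
The maximum is 6; one witness is -2, 4, 9, 11, 15, 17 at positions 4,8,15,16,17,18.

6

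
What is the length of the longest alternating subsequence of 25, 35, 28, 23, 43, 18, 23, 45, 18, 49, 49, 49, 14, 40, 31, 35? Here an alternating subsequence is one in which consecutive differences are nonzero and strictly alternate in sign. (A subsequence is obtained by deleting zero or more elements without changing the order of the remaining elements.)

Track the best alternating length ending on an up-step vs a down-step at each position: up/down = 1/1, 2/1, 2/3, 1/3, 4/1, 1/5, 6/5, 6/1, 1/7, 8/1, 8/1, 8/1, 1/9, 10/9, 10/11, 12/11.
The maximum over both is 12; one such subsequence is 25, 35, 28, 43, 18, 23, 18, 49, 14, 40, 31, 35.

12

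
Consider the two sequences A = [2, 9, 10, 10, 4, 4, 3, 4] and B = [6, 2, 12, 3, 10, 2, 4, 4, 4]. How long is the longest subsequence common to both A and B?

5

Backtracking the LCS table gives one alignment: 2 (A1,B2) → 10 (A3,B5) → 4 (A5,B7) → 4 (A6,B8) → 4 (A8,B9).
So the longest common subsequence has length 5.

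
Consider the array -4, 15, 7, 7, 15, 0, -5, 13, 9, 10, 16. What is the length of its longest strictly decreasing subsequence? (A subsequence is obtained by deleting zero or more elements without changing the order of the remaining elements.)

4

One longest decreasing subsequence is 15, 7, 0, -5 (positions 2,3,6,7), of length 4; no longer one exists.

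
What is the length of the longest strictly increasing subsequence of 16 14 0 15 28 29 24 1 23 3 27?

4

One longest increasing subsequence is 14, 15, 28, 29 (positions 2,4,5,6), of length 4; no longer one exists.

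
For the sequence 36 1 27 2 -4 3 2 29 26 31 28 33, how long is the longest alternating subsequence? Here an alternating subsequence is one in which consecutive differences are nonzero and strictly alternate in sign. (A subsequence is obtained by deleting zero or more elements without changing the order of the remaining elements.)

11

A longest alternating subsequence is 36, 1, 27, 2, 3, 2, 29, 26, 31, 28, 33 (positions 1,2,3,4,6,7,8,9,10,11,12); its 10 consecutive differences strictly alternate in sign, and length 11 is optimal.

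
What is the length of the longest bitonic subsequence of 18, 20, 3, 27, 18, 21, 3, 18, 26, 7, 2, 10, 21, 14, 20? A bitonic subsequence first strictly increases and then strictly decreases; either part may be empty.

Let inc[i] be the LIS ending at i and dec[i] the longest strictly decreasing subsequence starting at i. inc = [1, 2, 1, 3, 2, 3, 1, 2, 4, 2, 1, 3, 4, 4, 5], dec = [3, 4, 2, 5, 3, 4, 2, 3, 3, 2, 1, 1, 2, 1, 1].
max_i inc[i]+dec[i]−1 = 7, with one witness 18, 20, 27, 21, 18, 7, 2.

7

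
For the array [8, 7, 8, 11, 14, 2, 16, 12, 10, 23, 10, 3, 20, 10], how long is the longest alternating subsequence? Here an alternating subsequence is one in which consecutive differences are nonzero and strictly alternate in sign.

10

A longest alternating subsequence is 8, 7, 8, 2, 16, 12, 23, 10, 20, 10 (positions 1,2,3,6,7,8,10,11,13,14); its 9 consecutive differences strictly alternate in sign, and length 10 is optimal.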